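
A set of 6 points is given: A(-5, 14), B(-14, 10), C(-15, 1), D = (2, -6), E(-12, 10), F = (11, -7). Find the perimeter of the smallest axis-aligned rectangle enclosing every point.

Width = max x − min x = 11 − (-15) = 26.
Height = max y − min y = 14 − (-7) = 21.
Perimeter = 2(26 + 21) = 94.

94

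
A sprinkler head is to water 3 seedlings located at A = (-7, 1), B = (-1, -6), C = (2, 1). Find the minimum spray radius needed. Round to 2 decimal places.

5.02

Side lengths²: AB² = 85, AC² = 81, BC² = 58.
Since AB² = 85 < 81 + 58 = 139, the triangle is acute, so the smallest enclosing circle is the circumcircle.
Circumcentre = (-2.5, -17/14), r² = 2465/98.
r = √(2465/98) ≈ 5.02.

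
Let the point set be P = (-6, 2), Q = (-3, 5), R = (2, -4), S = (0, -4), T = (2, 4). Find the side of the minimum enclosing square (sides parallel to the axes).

The bounding box has width 8 and height 9.
An axis-aligned square enclosing the set must have side ≥ max(width, height).
So the minimum side is max(8, 9) = 9.

9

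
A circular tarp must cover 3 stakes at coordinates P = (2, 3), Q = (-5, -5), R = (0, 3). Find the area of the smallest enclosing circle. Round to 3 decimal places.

88.750

Side lengths²: PQ² = 113, PR² = 4, QR² = 89.
Since PQ² = 113 ≥ 89 + 4 = 93, the angle opposite PQ is not acute, so the smallest enclosing circle has PQ as diameter.
Centre = midpoint of PQ = (-1.5, -1), r² = 113/4 = 28.25.
Area = π·r² = π·28.25 ≈ 88.750.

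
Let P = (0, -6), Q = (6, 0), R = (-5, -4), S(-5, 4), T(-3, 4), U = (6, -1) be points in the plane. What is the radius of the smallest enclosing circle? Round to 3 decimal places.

6.262

By Welzl's lemma the MEC is supported by two points (diametrically opposite) or three points (on a circumcircle).
The minimum enclosing circle is determined by three boundary points: R, S, U.
Their circumcentre is (-2/11, 0) with r² = 4745/121.
The farthest remaining point Q is at distance² 4624/121 ≤ 4745/121.
r = √(4745/121) ≈ 6.262.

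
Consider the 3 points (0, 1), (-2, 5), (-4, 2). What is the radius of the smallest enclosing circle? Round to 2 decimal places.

Call the three points A, B, C in the order given.
Side lengths²: AB² = 20, AC² = 17, BC² = 13.
Since AB² = 20 < 17 + 13 = 30, the triangle is acute, so the smallest enclosing circle is the circumcircle.
Circumcentre = (-12/7, 37/14), r² = 1105/196.
r = √(1105/196) ≈ 2.37.

2.37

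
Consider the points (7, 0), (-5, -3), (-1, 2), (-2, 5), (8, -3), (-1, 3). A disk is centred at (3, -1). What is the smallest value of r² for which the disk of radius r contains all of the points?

The required radius is the distance from (3, -1) to the farthest point.
Squared distances: 17, 68, 25, 61, 29, 32.
Maximum is 68, attained at (-5, -3).

68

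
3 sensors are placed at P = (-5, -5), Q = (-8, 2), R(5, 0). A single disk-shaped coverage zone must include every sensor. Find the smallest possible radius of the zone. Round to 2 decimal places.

6.59

Side lengths²: PQ² = 58, PR² = 125, QR² = 173.
Since QR² = 173 < 125 + 58 = 183, the triangle is acute, so the smallest enclosing circle is the circumcircle.
Circumcentre = (-53/34, 21/34), r² = 25085/578.
r = √(25085/578) ≈ 6.59.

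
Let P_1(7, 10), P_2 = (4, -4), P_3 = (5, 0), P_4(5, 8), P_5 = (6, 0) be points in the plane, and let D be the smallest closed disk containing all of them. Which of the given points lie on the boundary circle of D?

By Welzl's lemma the MEC is supported by two points (diametrically opposite) or three points (on a circumcircle).
The farthest pair is P_1–P_2 with squared distance 205. The circle on this segment as diameter has centre (5.5, 3) and r² = 205/4 = 51.25.
Check P_3: distance² to centre = 9.25 ≤ 51.25, so it lies inside.
All remaining points lie in this disk, and no smaller disk contains both endpoints, so this is the minimum enclosing circle.
The points at distance exactly r from the centre are P_1, P_2 — 2 points.

P_1, P_2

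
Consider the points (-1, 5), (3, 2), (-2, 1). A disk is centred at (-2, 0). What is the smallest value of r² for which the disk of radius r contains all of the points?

The required radius is the distance from (-2, 0) to the farthest point.
Squared distances: 26, 29, 1.
Maximum is 29, attained at (3, 2).

29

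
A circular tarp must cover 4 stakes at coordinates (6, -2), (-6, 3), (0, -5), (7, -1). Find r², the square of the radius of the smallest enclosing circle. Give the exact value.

46.25

By Welzl's lemma the MEC is supported by two points (diametrically opposite) or three points (on a circumcircle).
The farthest pair is (-6, 3)–(7, -1) with squared distance 185. The circle on this segment as diameter has centre (0.5, 1) and r² = 185/4 = 46.25.
Check (6, -2): distance² to centre = 39.25 ≤ 46.25, so it lies inside.
All remaining points lie in this disk, and no smaller disk contains both endpoints, so this is the minimum enclosing circle.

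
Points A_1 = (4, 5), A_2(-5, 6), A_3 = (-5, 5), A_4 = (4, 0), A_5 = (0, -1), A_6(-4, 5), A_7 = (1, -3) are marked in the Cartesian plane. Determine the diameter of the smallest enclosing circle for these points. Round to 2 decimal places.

A smallest enclosing disk is always determined by at most three of the input points on its boundary.
The minimum enclosing circle is determined by three boundary points: A_1, A_2, A_7.
Their circumcentre is (-0.86, 2.26) with r² = 31.1272.
The farthest remaining point A_4 is at distance² 28.7272 ≤ 31.1272.
Diameter = 2r = 2√(31.1272) ≈ 11.16.

11.16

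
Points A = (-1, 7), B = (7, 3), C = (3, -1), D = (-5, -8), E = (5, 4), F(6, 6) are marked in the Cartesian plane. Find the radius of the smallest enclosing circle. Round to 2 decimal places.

The minimum enclosing circle of a finite set is fixed by two of the points (as a diameter) or three (as a circumcircle).
The farthest pair is D–F with squared distance 317. The circle on this segment as diameter has centre (0.5, -1) and r² = 317/4 = 79.25.
Check A: distance² to centre = 66.25 ≤ 79.25, so it lies inside.
All remaining points lie in this disk, and no smaller disk contains both endpoints, so this is the minimum enclosing circle.
r = √(79.25) ≈ 8.90.

8.90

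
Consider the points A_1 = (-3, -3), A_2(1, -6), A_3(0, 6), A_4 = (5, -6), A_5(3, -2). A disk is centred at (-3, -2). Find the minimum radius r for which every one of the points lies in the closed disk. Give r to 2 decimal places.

8.94

The required radius is the distance from (-3, -2) to the farthest point.
Squared distances: 1, 32, 73, 80, 36.
Maximum is 80, attained at A_4.
r = √80 ≈ 8.94.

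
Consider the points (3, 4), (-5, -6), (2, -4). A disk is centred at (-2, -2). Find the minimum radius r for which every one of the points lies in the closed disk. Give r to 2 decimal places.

The required radius is the distance from (-2, -2) to the farthest point.
Squared distances: 61, 25, 20.
Maximum is 61, attained at (3, 4).
r = √61 ≈ 7.81.

7.81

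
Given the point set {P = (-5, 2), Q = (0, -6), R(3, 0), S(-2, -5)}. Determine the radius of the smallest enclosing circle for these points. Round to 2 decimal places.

A smallest enclosing disk is always determined by at most three of the input points on its boundary.
The minimum enclosing circle is determined by three boundary points: P, Q, R.
Their circumcentre is (-29/18, -13/9) with r² = 7565/324.
The farthest remaining point S is at distance² 4145/324 ≤ 7565/324.
r = √(7565/324) ≈ 4.83.

4.83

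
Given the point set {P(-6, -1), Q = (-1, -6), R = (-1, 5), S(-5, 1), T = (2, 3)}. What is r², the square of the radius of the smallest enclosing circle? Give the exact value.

The farthest pair is Q–R with squared distance 121. The circle on this segment as diameter has centre (-1, -0.5) and r² = 121/4 = 30.25.
Check P: distance² to centre = 25.25 ≤ 30.25, so it lies inside.
All remaining points lie in this disk, and no smaller disk contains both endpoints, so this is the minimum enclosing circle.

30.25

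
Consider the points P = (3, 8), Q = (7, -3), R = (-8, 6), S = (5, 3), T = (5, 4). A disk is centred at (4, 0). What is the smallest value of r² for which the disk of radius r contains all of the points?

The required radius is the distance from (4, 0) to the farthest point.
Squared distances: 65, 18, 180, 10, 17.
Maximum is 180, attained at R.

180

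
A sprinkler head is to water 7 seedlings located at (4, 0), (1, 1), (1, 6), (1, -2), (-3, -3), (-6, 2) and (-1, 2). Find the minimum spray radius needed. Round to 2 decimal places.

5.11

A smallest enclosing disk is always determined by at most three of the input points on its boundary.
The minimum enclosing circle is determined by three boundary points: (4, 0), (1, 6), (-6, 2).
Their circumcentre is (-17/18, 23/18) with r² = 4225/162.
The farthest remaining point (-3, -3) is at distance² 3649/162 ≤ 4225/162.
r = √(4225/162) ≈ 5.11.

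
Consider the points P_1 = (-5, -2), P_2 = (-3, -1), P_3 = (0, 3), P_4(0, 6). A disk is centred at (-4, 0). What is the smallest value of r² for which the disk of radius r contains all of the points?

The required radius is the distance from (-4, 0) to the farthest point.
Squared distances: 5, 2, 25, 52.
Maximum is 52, attained at P_4.

52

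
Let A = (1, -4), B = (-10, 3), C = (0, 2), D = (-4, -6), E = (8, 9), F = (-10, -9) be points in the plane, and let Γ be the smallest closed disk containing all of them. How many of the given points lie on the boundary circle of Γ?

2

A smallest enclosing disk is always determined by at most three of the input points on its boundary.
The farthest pair is E–F with squared distance 648. The circle on this segment as diameter has centre (-1, 0) and r² = 648/4 = 162.
Check A: distance² to centre = 20 ≤ 162, so it lies inside.
All remaining points lie in this disk, and no smaller disk contains both endpoints, so this is the minimum enclosing circle.
The points at distance exactly r from the centre are E, F — 2 points.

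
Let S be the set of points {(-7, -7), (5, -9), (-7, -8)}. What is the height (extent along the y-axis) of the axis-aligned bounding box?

max y = -7, min y = -9, so height = 2.

2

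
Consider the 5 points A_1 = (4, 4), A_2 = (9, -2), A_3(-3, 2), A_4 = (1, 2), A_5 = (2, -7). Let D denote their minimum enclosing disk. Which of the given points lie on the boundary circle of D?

A smallest enclosing disk is always determined by at most three of the input points on its boundary.
The minimum enclosing circle is determined by three boundary points: A_2, A_3, A_5.
Their circumcentre is (61/22, -15/22) with r² = 9805/242.
The farthest remaining point A_1 is at distance² 5669/242 ≤ 9805/242.
The points at distance exactly r from the centre are A_2, A_3, A_5 — 3 points.

A_2, A_3, A_5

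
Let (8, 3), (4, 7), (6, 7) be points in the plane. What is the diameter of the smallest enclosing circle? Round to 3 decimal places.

Call the three points A, B, C in the order given.
Side lengths²: AB² = 32, AC² = 20, BC² = 4.
Since AB² = 32 ≥ 20 + 4 = 24, the angle opposite AB is not acute, so the smallest enclosing circle has AB as diameter.
Centre = midpoint of AB = (6, 5), r² = 32/4 = 8.
Diameter = 2r = 2√8 ≈ 5.657.

5.657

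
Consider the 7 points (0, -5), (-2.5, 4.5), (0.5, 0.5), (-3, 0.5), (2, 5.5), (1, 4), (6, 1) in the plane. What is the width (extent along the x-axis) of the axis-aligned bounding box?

max x = 6, min x = -3, so width = 9.

9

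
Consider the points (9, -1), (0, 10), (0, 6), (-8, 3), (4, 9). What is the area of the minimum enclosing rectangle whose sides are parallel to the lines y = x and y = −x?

In coordinates u = x + y, v = x − y the rectangle is axis-aligned; the map (x,y)→(u,v) scales areas by 2.
u-values: 8, 10, 6, -5, 13; range = 13 − (-5) = 18.
v-values: 10, -10, -6, -11, -5; range = 10 − (-11) = 21.
Area = (18 × 21) / 2 = 189.

189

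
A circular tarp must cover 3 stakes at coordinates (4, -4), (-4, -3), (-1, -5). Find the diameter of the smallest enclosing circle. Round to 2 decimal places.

8.06

Call the three points A, B, C in the order given.
Side lengths²: AB² = 65, AC² = 26, BC² = 13.
Since AB² = 65 ≥ 26 + 13 = 39, the angle opposite AB is not acute, so the smallest enclosing circle has AB as diameter.
Centre = midpoint of AB = (0, -3.5), r² = 65/4 = 16.25.
Diameter = 2r = 2√(16.25) ≈ 8.06.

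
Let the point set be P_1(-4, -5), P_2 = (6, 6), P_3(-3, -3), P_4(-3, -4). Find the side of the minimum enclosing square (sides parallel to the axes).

11

The bounding box has width 10 and height 11.
An axis-aligned square enclosing the set must have side ≥ max(width, height).
So the minimum side is max(10, 11) = 11.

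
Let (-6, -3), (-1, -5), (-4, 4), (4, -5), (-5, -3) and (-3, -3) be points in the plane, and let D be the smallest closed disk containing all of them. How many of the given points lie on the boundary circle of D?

By Welzl's lemma the MEC is supported by two points (diametrically opposite) or three points (on a circumcircle).
The minimum enclosing circle is determined by three boundary points: (-6, -3), (-4, 4), (4, -5).
Their circumcentre is (-27/74, -61/74) with r² = 99905/2738.
The farthest remaining point (-5, -3) is at distance² 71785/2738 ≤ 99905/2738.
The points at distance exactly r from the centre are (-6, -3), (-4, 4), (4, -5) — 3 points.

3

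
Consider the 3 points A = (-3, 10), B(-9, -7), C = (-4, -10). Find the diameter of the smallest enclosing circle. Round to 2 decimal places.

Side lengths²: AB² = 325, AC² = 401, BC² = 34.
Since AC² = 401 ≥ 325 + 34 = 359, the angle opposite AC is not acute, so the smallest enclosing circle has AC as diameter.
Centre = midpoint of AC = (-3.5, 0), r² = 401/4 = 100.25.
Diameter = 2r = 2√(100.25) ≈ 20.02.

20.02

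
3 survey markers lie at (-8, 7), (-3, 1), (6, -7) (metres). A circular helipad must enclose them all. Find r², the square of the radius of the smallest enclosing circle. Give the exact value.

Call the three points A, B, C in the order given.
Side lengths²: AB² = 61, AC² = 392, BC² = 145.
Since AC² = 392 ≥ 145 + 61 = 206, the angle opposite AC is not acute, so the smallest enclosing circle has AC as diameter.
Centre = midpoint of AC = (-1, 0), r² = 392/4 = 98.

98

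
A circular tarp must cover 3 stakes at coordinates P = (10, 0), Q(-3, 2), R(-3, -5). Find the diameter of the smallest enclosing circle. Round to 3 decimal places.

14.092

Side lengths²: PQ² = 173, PR² = 194, QR² = 49.
Since PR² = 194 < 173 + 49 = 222, the triangle is acute, so the smallest enclosing circle is the circumcircle.
Circumcentre = (81/26, -1.5), r² = 16781/338.
Diameter = 2r = 2√(16781/338) ≈ 14.092.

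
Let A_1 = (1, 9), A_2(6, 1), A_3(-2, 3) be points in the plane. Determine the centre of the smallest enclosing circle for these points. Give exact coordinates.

(47/18, 40/9)

Side lengths²: A_1A_2² = 89, A_1A_3² = 45, A_2A_3² = 68.
Since A_1A_2² = 89 < 68 + 45 = 113, the triangle is acute, so the smallest enclosing circle is the circumcircle.
Circumcentre = (47/18, 40/9), r² = 7565/324.
Centre = (47/18, 40/9).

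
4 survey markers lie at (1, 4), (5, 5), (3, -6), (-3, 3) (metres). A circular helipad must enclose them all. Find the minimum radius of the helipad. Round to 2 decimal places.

A smallest enclosing disk is always determined by at most three of the input points on its boundary.
The minimum enclosing circle is determined by three boundary points: (5, 5), (3, -6), (-3, 3).
Their circumcentre is (57/28, -1/7) with r² = 27625/784.
The farthest remaining point (1, 4) is at distance² 14297/784 ≤ 27625/784.
r = √(27625/784) ≈ 5.94.

5.94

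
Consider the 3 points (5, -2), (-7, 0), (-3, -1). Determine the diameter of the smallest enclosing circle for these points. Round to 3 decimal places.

Call the three points A, B, C in the order given.
Side lengths²: AB² = 148, AC² = 65, BC² = 17.
Since AB² = 148 ≥ 65 + 17 = 82, the angle opposite AB is not acute, so the smallest enclosing circle has AB as diameter.
Centre = midpoint of AB = (-1, -1), r² = 148/4 = 37.
Diameter = 2r = 2√37 ≈ 12.166.

12.166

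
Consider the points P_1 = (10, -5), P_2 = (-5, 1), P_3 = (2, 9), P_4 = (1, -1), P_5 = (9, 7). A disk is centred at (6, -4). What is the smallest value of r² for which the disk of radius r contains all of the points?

The required radius is the distance from (6, -4) to the farthest point.
Squared distances: 17, 146, 185, 34, 130.
Maximum is 185, attained at P_3.

185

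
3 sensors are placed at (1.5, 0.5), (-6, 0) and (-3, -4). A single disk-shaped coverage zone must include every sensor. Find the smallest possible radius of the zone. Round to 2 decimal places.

Call the three points A, B, C in the order given.
Side lengths²: AB² = 56.5, AC² = 40.5, BC² = 25.
Since AB² = 56.5 < 40.5 + 25 = 65.5, the triangle is acute, so the smallest enclosing circle is the circumcircle.
Circumcentre = (-31/14, -2/7), r² = 2825/196.
r = √(2825/196) ≈ 3.80.

3.80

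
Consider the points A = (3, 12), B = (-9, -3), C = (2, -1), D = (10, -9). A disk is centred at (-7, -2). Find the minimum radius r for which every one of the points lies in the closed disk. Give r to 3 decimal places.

The required radius is the distance from (-7, -2) to the farthest point.
Squared distances: 296, 5, 82, 338.
Maximum is 338, attained at D.
r = √338 ≈ 18.385.

18.385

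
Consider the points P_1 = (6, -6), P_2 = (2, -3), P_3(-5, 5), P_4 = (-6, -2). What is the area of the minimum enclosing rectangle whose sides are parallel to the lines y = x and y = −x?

In coordinates u = x + y, v = x − y the rectangle is axis-aligned; the map (x,y)→(u,v) scales areas by 2.
u-values: 0, -1, 0, -8; range = 0 − (-8) = 8.
v-values: 12, 5, -10, -4; range = 12 − (-10) = 22.
Area = (8 × 22) / 2 = 88.

88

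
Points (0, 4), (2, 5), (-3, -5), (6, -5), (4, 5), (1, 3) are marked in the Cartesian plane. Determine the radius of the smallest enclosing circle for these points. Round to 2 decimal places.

6.22

A smallest enclosing disk is always determined by at most three of the input points on its boundary.
The minimum enclosing circle is determined by three boundary points: (-3, -5), (6, -5), (4, 5).
Their circumcentre is (1.5, -0.7) with r² = 38.74.
The farthest remaining point (2, 5) is at distance² 32.74 ≤ 38.74.
r = √(38.74) ≈ 6.22.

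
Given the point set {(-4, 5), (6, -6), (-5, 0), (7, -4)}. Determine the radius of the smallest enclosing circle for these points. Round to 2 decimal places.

7.43

The minimum enclosing circle of a finite set is fixed by two of the points (as a diameter) or three (as a circumcircle).
The farthest pair is (-4, 5)–(6, -6) with squared distance 221. The circle on this segment as diameter has centre (1, -0.5) and r² = 221/4 = 55.25.
Check (-5, 0): distance² to centre = 36.25 ≤ 55.25, so it lies inside.
All remaining points lie in this disk, and no smaller disk contains both endpoints, so this is the minimum enclosing circle.
r = √(55.25) ≈ 7.43.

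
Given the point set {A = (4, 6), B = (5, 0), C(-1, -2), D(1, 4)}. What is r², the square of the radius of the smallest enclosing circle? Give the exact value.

A smallest enclosing disk is always determined by at most three of the input points on its boundary.
The farthest pair is A–C with squared distance 89. The circle on this segment as diameter has centre (1.5, 2) and r² = 89/4 = 22.25.
Check B: distance² to centre = 16.25 ≤ 22.25, so it lies inside.
All remaining points lie in this disk, and no smaller disk contains both endpoints, so this is the minimum enclosing circle.

22.25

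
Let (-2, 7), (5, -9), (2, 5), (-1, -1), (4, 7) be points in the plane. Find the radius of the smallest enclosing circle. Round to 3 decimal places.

The farthest pair is (-2, 7)–(5, -9) with squared distance 305. The circle on this segment as diameter has centre (1.5, -1) and r² = 305/4 = 76.25.
Check (2, 5): distance² to centre = 36.25 ≤ 76.25, so it lies inside.
All remaining points lie in this disk, and no smaller disk contains both endpoints, so this is the minimum enclosing circle.
r = √(76.25) ≈ 8.732.

8.732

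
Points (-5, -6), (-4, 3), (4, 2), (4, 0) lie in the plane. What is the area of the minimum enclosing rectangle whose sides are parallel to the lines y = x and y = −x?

93.5

In coordinates u = x + y, v = x − y the rectangle is axis-aligned; the map (x,y)→(u,v) scales areas by 2.
u-values: -11, -1, 6, 4; range = 6 − (-11) = 17.
v-values: 1, -7, 2, 4; range = 4 − (-7) = 11.
Area = (17 × 11) / 2 = 93.5.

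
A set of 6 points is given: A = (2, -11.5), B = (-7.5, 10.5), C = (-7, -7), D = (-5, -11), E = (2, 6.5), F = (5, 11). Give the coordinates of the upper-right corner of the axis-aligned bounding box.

x-range [-7.5, 5], y-range [-11.5, 11].
The upper-right corner is (5, 11).

(5, 11)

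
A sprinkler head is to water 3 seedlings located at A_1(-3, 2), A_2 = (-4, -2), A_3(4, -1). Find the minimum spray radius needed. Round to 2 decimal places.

Side lengths²: A_1A_2² = 17, A_1A_3² = 58, A_2A_3² = 65.
Since A_2A_3² = 65 < 58 + 17 = 75, the triangle is acute, so the smallest enclosing circle is the circumcircle.
Circumcentre = (-5/62, -53/62), r² = 32045/1922.
r = √(32045/1922) ≈ 4.08.

4.08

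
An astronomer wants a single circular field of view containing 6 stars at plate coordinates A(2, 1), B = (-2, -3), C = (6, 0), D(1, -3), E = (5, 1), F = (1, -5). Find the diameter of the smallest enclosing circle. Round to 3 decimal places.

8.544

A smallest enclosing disk is always determined by at most three of the input points on its boundary.
The farthest pair is B–C with squared distance 73. The circle on this segment as diameter has centre (2, -1.5) and r² = 73/4 = 18.25.
Check A: distance² to centre = 6.25 ≤ 18.25, so it lies inside.
All remaining points lie in this disk, and no smaller disk contains both endpoints, so this is the minimum enclosing circle.
Diameter = 2r = 2√(18.25) ≈ 8.544.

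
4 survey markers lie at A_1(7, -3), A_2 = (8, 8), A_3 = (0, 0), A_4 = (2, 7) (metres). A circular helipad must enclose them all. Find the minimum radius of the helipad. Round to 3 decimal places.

5.948

A smallest enclosing disk is always determined by at most three of the input points on its boundary.
The minimum enclosing circle is determined by three boundary points: A_1, A_2, A_3.
Their circumcentre is (5.3, 2.7) with r² = 35.38.
The farthest remaining point A_4 is at distance² 29.38 ≤ 35.38.
r = √(35.38) ≈ 5.948.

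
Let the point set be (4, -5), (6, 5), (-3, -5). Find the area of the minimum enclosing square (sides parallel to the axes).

100

The bounding box has width 9 and height 10.
An axis-aligned square enclosing the set must have side ≥ max(width, height).
So the minimum side is max(9, 10) = 10.
Area = 10² = 100.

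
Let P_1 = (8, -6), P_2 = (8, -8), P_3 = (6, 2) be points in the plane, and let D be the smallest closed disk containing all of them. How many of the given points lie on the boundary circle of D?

Side lengths²: P_1P_2² = 4, P_1P_3² = 68, P_2P_3² = 104.
Since P_2P_3² = 104 ≥ 68 + 4 = 72, the angle opposite P_2P_3 is not acute, so the smallest enclosing circle has P_2P_3 as diameter.
Centre = midpoint of P_2P_3 = (7, -3), r² = 104/4 = 26.
The points at distance exactly r from the centre are P_2, P_3 — 2 points.

2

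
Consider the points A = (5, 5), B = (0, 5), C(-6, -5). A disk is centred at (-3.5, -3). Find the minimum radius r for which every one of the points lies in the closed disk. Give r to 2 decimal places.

The required radius is the distance from (-3.5, -3) to the farthest point.
Squared distances: 136.25, 76.25, 10.25.
Maximum is 136.25, attained at A.
r = √(136.25) ≈ 11.67.

11.67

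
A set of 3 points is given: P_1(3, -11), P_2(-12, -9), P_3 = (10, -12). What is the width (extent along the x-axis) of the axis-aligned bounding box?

max x = 10, min x = -12, so width = 22.

22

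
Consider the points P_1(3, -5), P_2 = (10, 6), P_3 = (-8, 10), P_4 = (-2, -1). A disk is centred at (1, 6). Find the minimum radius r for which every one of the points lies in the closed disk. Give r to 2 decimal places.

11.18

The required radius is the distance from (1, 6) to the farthest point.
Squared distances: 125, 81, 97, 58.
Maximum is 125, attained at P_1.
r = √125 ≈ 11.18.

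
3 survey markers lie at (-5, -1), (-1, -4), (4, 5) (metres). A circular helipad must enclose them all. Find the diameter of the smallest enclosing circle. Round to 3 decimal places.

10.918

Call the three points A, B, C in the order given.
Side lengths²: AB² = 25, AC² = 117, BC² = 106.
Since AC² = 117 < 106 + 25 = 131, the triangle is acute, so the smallest enclosing circle is the circumcircle.
Circumcentre = (-3/34, 47/34), r² = 17225/578.
Diameter = 2r = 2√(17225/578) ≈ 10.918.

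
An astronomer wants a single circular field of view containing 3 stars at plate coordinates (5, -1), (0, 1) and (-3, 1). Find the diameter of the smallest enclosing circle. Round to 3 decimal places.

Call the three points A, B, C in the order given.
Side lengths²: AB² = 29, AC² = 68, BC² = 9.
Since AC² = 68 ≥ 29 + 9 = 38, the angle opposite AC is not acute, so the smallest enclosing circle has AC as diameter.
Centre = midpoint of AC = (1, 0), r² = 68/4 = 17.
Diameter = 2r = 2√17 ≈ 8.246.

8.246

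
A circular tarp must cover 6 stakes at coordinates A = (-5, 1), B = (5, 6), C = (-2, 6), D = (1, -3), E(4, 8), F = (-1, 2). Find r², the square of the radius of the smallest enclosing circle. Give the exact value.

A smallest enclosing disk is always determined by at most three of the input points on its boundary.
The minimum enclosing circle is determined by three boundary points: A, D, E.
Their circumcentre is (2/3, 3) with r² = 325/9.
The farthest remaining point B is at distance² 250/9 ≤ 325/9.

325/9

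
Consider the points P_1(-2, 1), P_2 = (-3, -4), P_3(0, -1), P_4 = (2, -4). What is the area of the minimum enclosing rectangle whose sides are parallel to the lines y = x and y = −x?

27

In coordinates u = x + y, v = x − y the rectangle is axis-aligned; the map (x,y)→(u,v) scales areas by 2.
u-values: -1, -7, -1, -2; range = -1 − (-7) = 6.
v-values: -3, 1, 1, 6; range = 6 − (-3) = 9.
Area = (6 × 9) / 2 = 27.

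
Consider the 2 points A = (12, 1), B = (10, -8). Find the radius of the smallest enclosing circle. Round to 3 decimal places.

4.610

The smallest circle enclosing two points has them as diameter endpoints.
Centre = midpoint = (11, -3.5); r² = |AB|²/4 = 85/4 = 21.25.
r = √(21.25) ≈ 4.610.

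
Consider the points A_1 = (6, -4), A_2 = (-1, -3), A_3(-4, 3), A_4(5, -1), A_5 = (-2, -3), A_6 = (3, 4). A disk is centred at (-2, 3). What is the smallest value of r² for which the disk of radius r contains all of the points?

113

The required radius is the distance from (-2, 3) to the farthest point.
Squared distances: 113, 37, 4, 65, 36, 26.
Maximum is 113, attained at A_1.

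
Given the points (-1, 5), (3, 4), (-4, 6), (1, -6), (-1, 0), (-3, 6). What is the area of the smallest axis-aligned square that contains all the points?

The bounding box has width 7 and height 12.
An axis-aligned square enclosing the set must have side ≥ max(width, height).
So the minimum side is max(7, 12) = 12.
Area = 12² = 144.

144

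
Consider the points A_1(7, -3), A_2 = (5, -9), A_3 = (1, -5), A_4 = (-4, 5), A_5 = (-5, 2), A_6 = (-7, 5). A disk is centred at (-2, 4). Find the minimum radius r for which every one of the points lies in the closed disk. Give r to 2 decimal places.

The required radius is the distance from (-2, 4) to the farthest point.
Squared distances: 130, 218, 90, 5, 13, 26.
Maximum is 218, attained at A_2.
r = √218 ≈ 14.76.

14.76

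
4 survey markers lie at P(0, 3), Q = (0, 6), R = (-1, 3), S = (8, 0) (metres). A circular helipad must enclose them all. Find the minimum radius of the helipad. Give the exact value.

By Welzl's lemma the MEC is supported by two points (diametrically opposite) or three points (on a circumcircle).
The farthest pair is Q–S with squared distance 100. The circle on this segment as diameter has centre (4, 3) and r² = 100/4 = 25.
Check P: distance² to centre = 16 ≤ 25, so it lies inside.
All remaining points lie in this disk, and no smaller disk contains both endpoints, so this is the minimum enclosing circle.
r = √25 = 5.

5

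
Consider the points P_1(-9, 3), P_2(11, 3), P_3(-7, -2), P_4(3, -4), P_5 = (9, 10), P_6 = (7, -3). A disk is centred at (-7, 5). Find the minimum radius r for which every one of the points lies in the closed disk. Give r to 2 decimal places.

The required radius is the distance from (-7, 5) to the farthest point.
Squared distances: 8, 328, 49, 181, 281, 260.
Maximum is 328, attained at P_2.
r = √328 ≈ 18.11.

18.11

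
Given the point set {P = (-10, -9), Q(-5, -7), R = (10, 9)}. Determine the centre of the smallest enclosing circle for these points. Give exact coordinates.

(0, 0)

Side lengths²: PQ² = 29, PR² = 724, QR² = 481.
Since PR² = 724 ≥ 481 + 29 = 510, the angle opposite PR is not acute, so the smallest enclosing circle has PR as diameter.
Centre = midpoint of PR = (0, 0), r² = 724/4 = 181.
Centre = (0, 0).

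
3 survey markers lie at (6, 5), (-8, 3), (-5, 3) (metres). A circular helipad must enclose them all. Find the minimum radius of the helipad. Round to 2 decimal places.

7.07

Call the three points A, B, C in the order given.
Side lengths²: AB² = 200, AC² = 125, BC² = 9.
Since AB² = 200 ≥ 125 + 9 = 134, the angle opposite AB is not acute, so the smallest enclosing circle has AB as diameter.
Centre = midpoint of AB = (-1, 4), r² = 200/4 = 50.
r = √50 ≈ 7.07.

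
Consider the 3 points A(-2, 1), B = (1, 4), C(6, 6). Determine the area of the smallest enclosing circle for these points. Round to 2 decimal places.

Side lengths²: AB² = 18, AC² = 89, BC² = 29.
Since AC² = 89 ≥ 29 + 18 = 47, the angle opposite AC is not acute, so the smallest enclosing circle has AC as diameter.
Centre = midpoint of AC = (2, 3.5), r² = 89/4 = 22.25.
Area = π·r² = π·22.25 ≈ 69.90.

69.90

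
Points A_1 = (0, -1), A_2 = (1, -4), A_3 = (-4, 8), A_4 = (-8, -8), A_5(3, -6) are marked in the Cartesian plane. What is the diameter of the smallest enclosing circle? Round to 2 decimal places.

17.18

By Welzl's lemma the MEC is supported by two points (diametrically opposite) or three points (on a circumcircle).
The minimum enclosing circle is determined by three boundary points: A_3, A_4, A_5.
Their circumcentre is (-11/3, -7/12) with r² = 10625/144.
The farthest remaining point A_2 is at distance² 4817/144 ≤ 10625/144.
Diameter = 2r = 2√(10625/144) ≈ 17.18.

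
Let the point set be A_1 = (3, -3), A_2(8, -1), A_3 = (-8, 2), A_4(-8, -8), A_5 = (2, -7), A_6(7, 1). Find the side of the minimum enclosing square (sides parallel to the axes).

The bounding box has width 16 and height 10.
An axis-aligned square enclosing the set must have side ≥ max(width, height).
So the minimum side is max(16, 10) = 16.

16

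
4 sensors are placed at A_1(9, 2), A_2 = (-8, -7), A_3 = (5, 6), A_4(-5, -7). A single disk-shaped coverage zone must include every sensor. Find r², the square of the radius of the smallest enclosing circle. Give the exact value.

The farthest pair is A_1–A_2 with squared distance 370. The circle on this segment as diameter has centre (0.5, -2.5) and r² = 370/4 = 92.5.
Check A_3: distance² to centre = 92.5 ≤ 92.5, so it lies inside.
All remaining points lie in this disk, and no smaller disk contains both endpoints, so this is the minimum enclosing circle.

92.5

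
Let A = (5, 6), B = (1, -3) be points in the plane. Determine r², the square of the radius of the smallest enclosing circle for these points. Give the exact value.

The smallest circle enclosing two points has them as diameter endpoints.
Centre = midpoint = (3, 1.5); r² = |AB|²/4 = 97/4 = 24.25.

24.25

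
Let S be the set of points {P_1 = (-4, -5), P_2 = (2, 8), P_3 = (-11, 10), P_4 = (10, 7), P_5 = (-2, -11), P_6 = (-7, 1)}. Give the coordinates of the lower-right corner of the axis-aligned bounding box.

(10, -11)

x-range [-11, 10], y-range [-11, 10].
The lower-right corner is (10, -11).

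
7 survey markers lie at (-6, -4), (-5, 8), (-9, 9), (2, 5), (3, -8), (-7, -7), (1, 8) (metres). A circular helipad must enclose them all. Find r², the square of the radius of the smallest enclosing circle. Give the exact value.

The farthest pair is (-9, 9)–(3, -8) with squared distance 433. The circle on this segment as diameter has centre (-3, 0.5) and r² = 433/4 = 108.25.
Check (-6, -4): distance² to centre = 29.25 ≤ 108.25, so it lies inside.
All remaining points lie in this disk, and no smaller disk contains both endpoints, so this is the minimum enclosing circle.

108.25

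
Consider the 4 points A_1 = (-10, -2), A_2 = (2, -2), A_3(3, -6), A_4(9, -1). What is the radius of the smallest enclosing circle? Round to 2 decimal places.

9.51

By Welzl's lemma the MEC is supported by two points (diametrically opposite) or three points (on a circumcircle).
The farthest pair is A_1–A_4 with squared distance 362. The circle on this segment as diameter has centre (-0.5, -1.5) and r² = 362/4 = 90.5.
Check A_2: distance² to centre = 6.5 ≤ 90.5, so it lies inside.
All remaining points lie in this disk, and no smaller disk contains both endpoints, so this is the minimum enclosing circle.
r = √(90.5) ≈ 9.51.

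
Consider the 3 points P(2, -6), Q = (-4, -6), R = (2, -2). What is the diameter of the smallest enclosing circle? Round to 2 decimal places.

Side lengths²: PQ² = 36, PR² = 16, QR² = 52.
Since QR² = 52 ≥ 36 + 16 = 52, the angle opposite QR is not acute, so the smallest enclosing circle has QR as diameter.
Centre = midpoint of QR = (-1, -4), r² = 52/4 = 13.
Diameter = 2r = 2√13 ≈ 7.21.

7.21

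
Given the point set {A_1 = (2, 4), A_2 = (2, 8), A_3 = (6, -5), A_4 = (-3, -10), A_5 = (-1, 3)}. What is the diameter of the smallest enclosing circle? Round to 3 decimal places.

A smallest enclosing disk is always determined by at most three of the input points on its boundary.
The farthest pair is A_2–A_4 with squared distance 349. The circle on this segment as diameter has centre (-0.5, -1) and r² = 349/4 = 87.25.
Check A_1: distance² to centre = 31.25 ≤ 87.25, so it lies inside.
All remaining points lie in this disk, and no smaller disk contains both endpoints, so this is the minimum enclosing circle.
Diameter = 2r = 2√(87.25) ≈ 18.682.

18.682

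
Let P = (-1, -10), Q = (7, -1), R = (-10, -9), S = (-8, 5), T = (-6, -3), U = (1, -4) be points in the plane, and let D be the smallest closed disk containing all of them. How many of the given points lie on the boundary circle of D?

By Welzl's lemma the MEC is supported by two points (diametrically opposite) or three points (on a circumcircle).
The minimum enclosing circle is determined by three boundary points: Q, R, S.
Their circumcentre is (-183/74, -217/74) with r² = 255925/2738.
The farthest remaining point P is at distance² 142705/2738 ≤ 255925/2738.
The points at distance exactly r from the centre are Q, R, S — 3 points.

3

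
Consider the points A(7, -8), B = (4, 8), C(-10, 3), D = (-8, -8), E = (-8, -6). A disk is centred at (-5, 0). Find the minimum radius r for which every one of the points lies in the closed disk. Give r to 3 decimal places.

14.422

The required radius is the distance from (-5, 0) to the farthest point.
Squared distances: 208, 145, 34, 73, 45.
Maximum is 208, attained at A.
r = √208 ≈ 14.422.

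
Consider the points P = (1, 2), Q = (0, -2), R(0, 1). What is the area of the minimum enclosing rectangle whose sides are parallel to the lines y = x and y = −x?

In coordinates u = x + y, v = x − y the rectangle is axis-aligned; the map (x,y)→(u,v) scales areas by 2.
u-values: 3, -2, 1; range = 3 − (-2) = 5.
v-values: -1, 2, -1; range = 2 − (-1) = 3.
Area = (5 × 3) / 2 = 7.5.

7.5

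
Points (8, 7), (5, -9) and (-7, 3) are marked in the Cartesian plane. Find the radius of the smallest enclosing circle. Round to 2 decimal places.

Call the three points A, B, C in the order given.
Side lengths²: AB² = 265, AC² = 241, BC² = 288.
Since BC² = 288 < 265 + 241 = 506, the triangle is acute, so the smallest enclosing circle is the circumcircle.
Circumcentre = (71/38, -5/38), r² = 63865/722.
r = √(63865/722) ≈ 9.41.

9.41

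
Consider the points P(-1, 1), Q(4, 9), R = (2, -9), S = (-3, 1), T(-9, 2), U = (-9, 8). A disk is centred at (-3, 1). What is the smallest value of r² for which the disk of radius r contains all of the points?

125

The required radius is the distance from (-3, 1) to the farthest point.
Squared distances: 4, 113, 125, 0, 37, 85.
Maximum is 125, attained at R.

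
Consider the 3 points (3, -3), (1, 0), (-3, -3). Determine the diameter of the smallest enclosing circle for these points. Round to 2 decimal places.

6.01

Call the three points A, B, C in the order given.
Side lengths²: AB² = 13, AC² = 36, BC² = 25.
Since AC² = 36 < 25 + 13 = 38, the triangle is acute, so the smallest enclosing circle is the circumcircle.
Circumcentre = (0, -17/6), r² = 325/36.
Diameter = 2r = 2√(325/36) ≈ 6.01.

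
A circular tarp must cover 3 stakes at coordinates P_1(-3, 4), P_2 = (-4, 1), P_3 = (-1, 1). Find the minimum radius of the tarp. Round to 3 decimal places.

1.900

Side lengths²: P_1P_2² = 10, P_1P_3² = 13, P_2P_3² = 9.
Since P_1P_3² = 13 < 10 + 9 = 19, the triangle is acute, so the smallest enclosing circle is the circumcircle.
Circumcentre = (-2.5, 13/6), r² = 65/18.
r = √(65/18) ≈ 1.900.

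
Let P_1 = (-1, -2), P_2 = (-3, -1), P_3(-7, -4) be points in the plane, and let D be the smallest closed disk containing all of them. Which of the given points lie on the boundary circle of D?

Side lengths²: P_1P_2² = 5, P_1P_3² = 40, P_2P_3² = 25.
Since P_1P_3² = 40 ≥ 25 + 5 = 30, the angle opposite P_1P_3 is not acute, so the smallest enclosing circle has P_1P_3 as diameter.
Centre = midpoint of P_1P_3 = (-4, -3), r² = 40/4 = 10.
The points at distance exactly r from the centre are P_1, P_3 — 2 points.

P_1, P_3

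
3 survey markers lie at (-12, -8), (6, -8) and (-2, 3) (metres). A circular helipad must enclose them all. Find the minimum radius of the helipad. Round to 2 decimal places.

9.19

Call the three points A, B, C in the order given.
Side lengths²: AB² = 324, AC² = 221, BC² = 185.
Since AB² = 324 < 221 + 185 = 406, the triangle is acute, so the smallest enclosing circle is the circumcircle.
Circumcentre = (-3, -135/22), r² = 40885/484.
r = √(40885/484) ≈ 9.19.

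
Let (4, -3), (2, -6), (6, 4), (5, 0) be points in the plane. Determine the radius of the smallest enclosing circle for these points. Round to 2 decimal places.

A smallest enclosing disk is always determined by at most three of the input points on its boundary.
The farthest pair is (2, -6)–(6, 4) with squared distance 116. The circle on this segment as diameter has centre (4, -1) and r² = 116/4 = 29.
Check (4, -3): distance² to centre = 4 ≤ 29, so it lies inside.
All remaining points lie in this disk, and no smaller disk contains both endpoints, so this is the minimum enclosing circle.
r = √29 ≈ 5.39.

5.39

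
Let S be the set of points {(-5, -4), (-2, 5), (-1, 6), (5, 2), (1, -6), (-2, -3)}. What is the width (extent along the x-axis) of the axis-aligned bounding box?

10

max x = 5, min x = -5, so width = 10.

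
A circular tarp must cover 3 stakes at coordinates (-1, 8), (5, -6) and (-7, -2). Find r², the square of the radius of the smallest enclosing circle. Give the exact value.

Call the three points A, B, C in the order given.
Side lengths²: AB² = 232, AC² = 136, BC² = 160.
Since AB² = 232 < 160 + 136 = 296, the triangle is acute, so the smallest enclosing circle is the circumcircle.
Circumcentre = (4/9, 1/3), r² = 4930/81.

4930/81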